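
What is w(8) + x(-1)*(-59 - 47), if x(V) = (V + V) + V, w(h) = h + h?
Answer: 334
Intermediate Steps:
w(h) = 2*h
x(V) = 3*V (x(V) = 2*V + V = 3*V)
w(8) + x(-1)*(-59 - 47) = 2*8 + (3*(-1))*(-59 - 47) = 16 - 3*(-106) = 16 + 318 = 334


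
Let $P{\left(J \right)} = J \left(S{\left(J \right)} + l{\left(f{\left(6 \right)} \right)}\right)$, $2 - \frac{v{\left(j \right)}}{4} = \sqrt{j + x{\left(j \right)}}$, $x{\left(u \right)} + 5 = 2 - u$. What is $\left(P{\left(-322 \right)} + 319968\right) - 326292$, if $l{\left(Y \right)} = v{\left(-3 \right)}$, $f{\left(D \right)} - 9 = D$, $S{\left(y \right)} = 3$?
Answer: $-9866 + 1288 i \sqrt{3} \approx -9866.0 + 2230.9 i$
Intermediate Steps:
$x{\left(u \right)} = -3 - u$ ($x{\left(u \right)} = -5 - \left(-2 + u\right) = -3 - u$)
$v{\left(j \right)} = 8 - 4 i \sqrt{3}$ ($v{\left(j \right)} = 8 - 4 \sqrt{j - \left(3 + j\right)} = 8 - 4 \sqrt{-3} = 8 - 4 i \sqrt{3}$)
$f{\left(D \right)} = 9 + D$
$l{\left(Y \right)} = 8 - 4 i \sqrt{3}$
$P{\left(J \right)} = J \left(11 - 4 i \sqrt{3}\right)$ ($P{\left(J \right)} = J \left(3 + \left(8 - 4 i \sqrt{3}\right)\right) = J \left(11 - 4 i \sqrt{3}\right)$)
$\left(P{\left(-322 \right)} + 319968\right) - 326292 = \left(- 322 \left(11 - 4 i \sqrt{3}\right) + 319968\right) - 326292 = \left(\left(-3542 + 1288 i \sqrt{3}\right) + 319968\right) - 326292 = \left(316426 + 1288 i \sqrt{3}\right) - 326292 = -9866 + 1288 i \sqrt{3}$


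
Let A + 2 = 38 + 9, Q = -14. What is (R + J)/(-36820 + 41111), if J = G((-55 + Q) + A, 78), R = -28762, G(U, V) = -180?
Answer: -28942/4291 ≈ -6.7448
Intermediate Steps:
A = 45 (A = -2 + (38 + 9) = -2 + 47 = 45)
J = -180
(R + J)/(-36820 + 41111) = (-28762 - 180)/(-36820 + 41111) = -28942/4291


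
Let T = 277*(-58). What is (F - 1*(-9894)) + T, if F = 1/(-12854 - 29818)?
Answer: -263371585/42672 ≈ -6172.0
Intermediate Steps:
F = -1/42672 (F = 1/(-42672) = -1/42672 ≈ -2.3435e-5)
T = -16066
(F - 1*(-9894)) + T = (-1/42672 - 1*(-9894)) - 16066 = (-1/42672 + 9894) - 16066 = 422196767/42672 - 16066 = -263371585/42672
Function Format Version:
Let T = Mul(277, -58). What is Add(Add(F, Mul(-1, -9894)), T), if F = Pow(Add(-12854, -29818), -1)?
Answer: Rational(-263371585, 42672) ≈ -6172.0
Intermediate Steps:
F = Rational(-1, 42672) (F = Pow(-42672, -1) = Rational(-1, 42672) ≈ -2.3435e-5)
T = -16066
Add(Add(F, Mul(-1, -9894)), T) = Add(Add(Rational(-1, 42672), Mul(-1, -9894)), -16066) = Add(Add(Rational(-1, 42672), 9894), -16066) = Add(Rational(422196767, 42672), -16066) = Rational(-263371585, 42672)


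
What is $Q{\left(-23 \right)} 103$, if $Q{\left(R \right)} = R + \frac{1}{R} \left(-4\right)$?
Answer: $- \frac{54075}{23} \approx -2351.1$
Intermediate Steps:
$Q{\left(R \right)} = R - \frac{4}{R}$
$Q{\left(-23 \right)} 103 = \left(-23 - \frac{4}{-23}\right) 103 = \left(-23 - - \frac{4}{23}\right) 103 = \left(-23 + \frac{4}{23}\right) 103 = \left(- \frac{525}{23}\right) 103 = - \frac{54075}{23}$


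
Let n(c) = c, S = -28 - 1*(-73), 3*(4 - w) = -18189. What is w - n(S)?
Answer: 6022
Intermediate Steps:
w = 6067 (w = 4 - ⅓*(-18189) = 4 + 6063 = 6067)
S = 45 (S = -28 + 73 = 45)
w - n(S) = 6067 - 1*45 = 6067 - 45 = 6022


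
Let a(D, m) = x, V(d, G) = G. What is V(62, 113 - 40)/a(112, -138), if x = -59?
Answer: -73/59 ≈ -1.2373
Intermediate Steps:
a(D, m) = -59
V(62, 113 - 40)/a(112, -138) = (113 - 40)/(-59) = 73*(-1/59) = -73/59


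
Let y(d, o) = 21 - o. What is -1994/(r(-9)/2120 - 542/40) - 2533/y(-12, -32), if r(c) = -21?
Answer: 151229689/1523591 ≈ 99.259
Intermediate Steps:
-1994/(r(-9)/2120 - 542/40) - 2533/y(-12, -32) = -1994/(-21/2120 - 542/40) - 2533/(21 - 1*(-32)) = -1994/(-21*1/2120 - 542*1/40) - 2533/(21 + 32) = -1994/(-21/2120 - 271/20) - 2533/53 = -1994/(-28747/2120) - 2533*1/53 = -1994*(-2120/28747) - 2533/53 = 4227280/28747 - 2533/53 = 151229689/1523591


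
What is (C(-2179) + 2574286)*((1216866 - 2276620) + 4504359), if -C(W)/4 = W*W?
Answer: -56553104648190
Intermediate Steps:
C(W) = -4*W**2 (C(W) = -4*W*W = -4*W**2)
(C(-2179) + 2574286)*((1216866 - 2276620) + 4504359) = (-4*(-2179)**2 + 2574286)*((1216866 - 2276620) + 4504359) = (-4*4748041 + 2574286)*(-1059754 + 4504359) = (-18992164 + 2574286)*3444605 = -16417878*3444605 = -56553104648190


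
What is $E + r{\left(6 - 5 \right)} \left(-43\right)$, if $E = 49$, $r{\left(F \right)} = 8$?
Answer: $-295$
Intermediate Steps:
$E + r{\left(6 - 5 \right)} \left(-43\right) = 49 + 8 \left(-43\right) = 49 - 344 = -295$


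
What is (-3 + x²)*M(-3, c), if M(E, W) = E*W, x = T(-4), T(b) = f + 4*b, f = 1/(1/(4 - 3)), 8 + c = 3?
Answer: 3330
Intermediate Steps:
c = -5 (c = -8 + 3 = -5)
f = 1 (f = 1/(1/1) = 1/1 = 1)
T(b) = 1 + 4*b
x = -15 (x = 1 + 4*(-4) = 1 - 16 = -15)
(-3 + x²)*M(-3, c) = (-3 + (-15)²)*(-3*(-5)) = (-3 + 225)*15 = 222*15 = 3330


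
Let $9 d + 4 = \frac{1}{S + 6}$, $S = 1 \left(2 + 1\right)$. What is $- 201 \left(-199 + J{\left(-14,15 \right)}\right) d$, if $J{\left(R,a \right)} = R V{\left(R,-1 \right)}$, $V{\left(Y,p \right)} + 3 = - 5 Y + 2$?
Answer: $- \frac{2731925}{27} \approx -1.0118 \cdot 10^{5}$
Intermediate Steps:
$V{\left(Y,p \right)} = -1 - 5 Y$ ($V{\left(Y,p \right)} = -3 - \left(-2 + 5 Y\right) = -1 - 5 Y$)
$S = 3$ ($S = 1 \cdot 3 = 3$)
$J{\left(R,a \right)} = R \left(-1 - 5 R\right)$
$d = - \frac{35}{81}$ ($d = - \frac{4}{9} + \frac{1}{9 \left(3 + 6\right)} = - \frac{4}{9} + \frac{1}{9 \cdot 9} = - \frac{4}{9} + \frac{1}{9} \cdot \frac{1}{9} = - \frac{4}{9} + \frac{1}{81} = - \frac{35}{81} \approx -0.4321$)
$- 201 \left(-199 + J{\left(-14,15 \right)}\right) d = - 201 \left(-199 - - 14 \left(1 + 5 \left(-14\right)\right)\right) \left(- \frac{35}{81}\right) = - 201 \left(-199 - - 14 \left(1 - 70\right)\right) \left(- \frac{35}{81}\right) = - 201 \left(-199 - \left(-14\right) \left(-69\right)\right) \left(- \frac{35}{81}\right) = - 201 \left(-199 - 966\right) \left(- \frac{35}{81}\right) = \left(-201\right) \left(-1165\right) \left(- \frac{35}{81}\right) = 234165 \left(- \frac{35}{81}\right) = - \frac{2731925}{27}$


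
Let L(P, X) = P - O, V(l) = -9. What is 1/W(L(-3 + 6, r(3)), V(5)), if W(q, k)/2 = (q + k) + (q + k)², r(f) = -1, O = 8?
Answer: 1/364 ≈ 0.0027473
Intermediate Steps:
L(P, X) = -8 + P (L(P, X) = P - 1*8 = P - 8 = -8 + P)
W(q, k) = 2*k + 2*q + 2*(k + q)² (W(q, k) = 2*((q + k) + (q + k)²) = 2*((k + q) + (k + q)²) = 2*(k + q + (k + q)²) = 2*k + 2*q + 2*(k + q)²)
1/W(L(-3 + 6, r(3)), V(5)) = 1/(2*(-9) + 2*(-8 + (-3 + 6)) + 2*(-9 + (-8 + (-3 + 6)))²) = 1/(-18 + 2*(-8 + 3) + 2*(-9 + (-8 + 3))²) = 1/(-18 + 2*(-5) + 2*(-9 - 5)²) = 1/(-18 - 10 + 2*(-14)²) = 1/(-18 - 10 + 2*196) = 1/(-18 - 10 + 392) = 1/364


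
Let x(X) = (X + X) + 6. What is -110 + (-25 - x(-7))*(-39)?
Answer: 553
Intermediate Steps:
x(X) = 6 + 2*X (x(X) = 2*X + 6 = 6 + 2*X)
-110 + (-25 - x(-7))*(-39) = -110 + (-25 - (6 + 2*(-7)))*(-39) = -110 + (-25 - (6 - 14))*(-39) = -110 + (-25 - 1*(-8))*(-39) = -110 + (-25 + 8)*(-39) = -110 - 17*(-39) = -110 + 663 = 553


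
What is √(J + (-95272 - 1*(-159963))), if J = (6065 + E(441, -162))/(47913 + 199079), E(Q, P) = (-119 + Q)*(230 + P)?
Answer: √246655279403221/61748 ≈ 254.34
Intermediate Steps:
J = 27961/246992 (J = (6065 + (-27370 - 119*(-162) + 230*441 - 162*441))/(47913 + 199079) = (6065 + (-27370 + 19278 + 101430 - 71442))/246992 = (6065 + 21896)*(1/246992) = 27961*(1/246992) = 27961/246992 ≈ 0.11321)
√(J + (-95272 - 1*(-159963))) = √(27961/246992 + (-95272 - 1*(-159963))) = √(27961/246992 + (-95272 + 159963)) = √(27961/246992 + 64691) = √(15978187433/246992) = √246655279403221/61748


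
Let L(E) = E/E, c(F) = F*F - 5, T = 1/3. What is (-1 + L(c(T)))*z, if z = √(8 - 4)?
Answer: 0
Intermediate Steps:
T = ⅓ ≈ 0.33333
z = 2 (z = √4 = 2)
c(F) = -5 + F² (c(F) = F² - 5 = -5 + F²)
L(E) = 1
(-1 + L(c(T)))*z = (-1 + 1)*2 = 0*2 = 0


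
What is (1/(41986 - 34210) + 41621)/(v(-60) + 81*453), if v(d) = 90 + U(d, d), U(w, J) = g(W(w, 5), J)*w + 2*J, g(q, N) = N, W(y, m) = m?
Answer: 323644897/313085088 ≈ 1.0337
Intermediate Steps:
U(w, J) = 2*J + J*w (U(w, J) = J*w + 2*J = 2*J + J*w)
v(d) = 90 + d*(2 + d)
(1/(41986 - 34210) + 41621)/(v(-60) + 81*453) = (1/(41986 - 34210) + 41621)/((90 + (-60)² + 2*(-60)) + 81*453) = (1/7776 + 41621)/((90 + 3600 - 120) + 36693) = (1/7776 + 41621)/(3570 + 36693) = (323644897/7776)/40263 = (323644897/7776)*(1/40263) = 323644897/313085088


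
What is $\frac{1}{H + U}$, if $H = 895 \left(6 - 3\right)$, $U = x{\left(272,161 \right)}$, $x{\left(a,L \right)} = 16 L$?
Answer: $\frac{1}{5261} \approx 0.00019008$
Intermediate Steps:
$U = 2576$ ($U = 16 \cdot 161 = 2576$)
$H = 2685$ ($H = 895 \left(6 - 3\right) = 895 \cdot 3 = 2685$)
$\frac{1}{H + U} = \frac{1}{2685 + 2576} = \frac{1}{5261}$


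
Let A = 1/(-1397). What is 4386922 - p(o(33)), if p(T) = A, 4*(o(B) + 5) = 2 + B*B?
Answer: 6128530035/1397 ≈ 4.3869e+6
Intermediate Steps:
o(B) = -9/2 + B**2/4 (o(B) = -5 + (2 + B*B)/4 = -5 + (2 + B**2)/4 = -5 + (1/2 + B**2/4) = -9/2 + B**2/4)
A = -1/1397 ≈ -0.00071582
p(T) = -1/1397
4386922 - p(o(33)) = 4386922 - 1*(-1/1397) = 4386922 + 1/1397 = 6128530035/1397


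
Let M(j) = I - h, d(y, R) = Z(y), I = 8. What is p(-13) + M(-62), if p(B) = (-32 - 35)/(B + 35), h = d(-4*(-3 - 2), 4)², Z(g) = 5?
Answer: -441/22 ≈ -20.045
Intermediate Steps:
d(y, R) = 5
h = 25 (h = 5² = 25)
p(B) = -67/(35 + B)
M(j) = -17 (M(j) = 8 - 1*25 = 8 - 25 = -17)
p(-13) + M(-62) = -67/(35 - 13) - 17 = -67/22 - 17 = -441/22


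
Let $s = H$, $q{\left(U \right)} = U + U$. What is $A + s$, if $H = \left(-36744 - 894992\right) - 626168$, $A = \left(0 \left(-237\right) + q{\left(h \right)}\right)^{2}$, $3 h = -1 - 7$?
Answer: $- \frac{14020880}{9} \approx -1.5579 \cdot 10^{6}$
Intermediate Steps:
$h = - \frac{8}{3}$ ($h = \frac{-1 - 7}{3} = \frac{1}{3} \left(-8\right) = - \frac{8}{3} \approx -2.6667$)
$q{\left(U \right)} = 2 U$
$A = \frac{256}{9}$ ($A = \left(0 \left(-237\right) + 2 \left(- \frac{8}{3}\right)\right)^{2} = \left(0 - \frac{16}{3}\right)^{2} = \left(- \frac{16}{3}\right)^{2} = \frac{256}{9} \approx 28.444$)
$H = -1557904$ ($H = -931736 - 626168 = -1557904$)
$s = -1557904$
$A + s = \frac{256}{9} - 1557904 = - \frac{14020880}{9}$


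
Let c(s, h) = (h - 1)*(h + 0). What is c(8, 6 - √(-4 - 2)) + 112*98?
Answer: 11000 - 11*I*√6 ≈ 11000.0 - 26.944*I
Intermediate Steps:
c(s, h) = h*(-1 + h) (c(s, h) = (-1 + h)*h = h*(-1 + h))
c(8, 6 - √(-4 - 2)) + 112*98 = (6 - √(-4 - 2))*(-1 + (6 - √(-4 - 2))) + 112*98 = (6 - √(-6))*(-1 + (6 - √(-6))) + 10976 = (6 - I*√6)*(-1 + (6 - I*√6)) + 10976 = (6 - I*√6)*(5 - I*√6) + 10976 = (5 - I*√6)*(6 - I*√6) + 10976 = 10976 + (5 - I*√6)*(6 - I*√6)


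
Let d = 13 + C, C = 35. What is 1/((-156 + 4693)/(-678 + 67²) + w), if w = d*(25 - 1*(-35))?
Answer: 3811/10980217 ≈ 0.00034708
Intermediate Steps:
d = 48 (d = 13 + 35 = 48)
w = 2880 (w = 48*(25 - 1*(-35)) = 48*(25 + 35) = 48*60 = 2880)
1/((-156 + 4693)/(-678 + 67²) + w) = 1/((-156 + 4693)/(-678 + 67²) + 2880) = 1/(4537/(-678 + 4489) + 2880) = 1/(4537/3811 + 2880) = 1/(10980217/3811) = 3811/10980217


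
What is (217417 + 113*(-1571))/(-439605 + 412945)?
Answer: -19947/13330 ≈ -1.4964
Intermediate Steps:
(217417 + 113*(-1571))/(-439605 + 412945) = (217417 - 177523)/(-26660) = 39894*(-1/26660) = -19947/13330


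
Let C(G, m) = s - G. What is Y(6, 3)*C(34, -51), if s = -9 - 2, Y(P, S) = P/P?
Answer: -45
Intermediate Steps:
Y(P, S) = 1
s = -11
C(G, m) = -11 - G
Y(6, 3)*C(34, -51) = 1*(-11 - 1*34) = 1*(-11 - 34) = 1*(-45) = -45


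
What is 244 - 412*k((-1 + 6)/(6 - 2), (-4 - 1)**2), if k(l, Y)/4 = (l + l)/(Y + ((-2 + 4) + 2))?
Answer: 2956/29 ≈ 101.93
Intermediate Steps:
k(l, Y) = 8*l/(4 + Y) (k(l, Y) = 4*((l + l)/(Y + ((-2 + 4) + 2))) = 4*((2*l)/(Y + (2 + 2))) = 4*((2*l)/(Y + 4)) = 4*((2*l)/(4 + Y)) = 4*(2*l/(4 + Y)) = 8*l/(4 + Y))
244 - 412*k((-1 + 6)/(6 - 2), (-4 - 1)**2) = 244 - 3296*(-1 + 6)/(6 - 2)/(4 + (-4 - 1)**2) = 244 - 3296*5/4/(4 + (-5)**2) = 244 - 3296*5*(1/4)/(4 + 25) = 244 - 3296*5/(4*29) = 244 - 412*10/29 = 244 - 4120/29 = 2956/29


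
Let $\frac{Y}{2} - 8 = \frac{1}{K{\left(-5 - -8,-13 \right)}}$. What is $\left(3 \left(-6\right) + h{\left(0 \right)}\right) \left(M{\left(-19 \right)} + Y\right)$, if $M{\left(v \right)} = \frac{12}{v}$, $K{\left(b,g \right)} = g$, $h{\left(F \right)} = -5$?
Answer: $- \frac{86434}{247} \approx -349.94$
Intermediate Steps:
$Y = \frac{206}{13}$ ($Y = 16 + \frac{2}{-13} = 16 + 2 \left(- \frac{1}{13}\right) = 16 - \frac{2}{13} = \frac{206}{13} \approx 15.846$)
$\left(3 \left(-6\right) + h{\left(0 \right)}\right) \left(M{\left(-19 \right)} + Y\right) = \left(3 \left(-6\right) - 5\right) \left(\frac{12}{-19} + \frac{206}{13}\right) = \left(-18 - 5\right) \left(12 \left(- \frac{1}{19}\right) + \frac{206}{13}\right) = - 23 \left(- \frac{12}{19} + \frac{206}{13}\right) = \left(-23\right) \frac{3758}{247} = - \frac{86434}{247}$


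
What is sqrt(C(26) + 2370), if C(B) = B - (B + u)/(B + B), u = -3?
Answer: 3*sqrt(179933)/26 ≈ 48.944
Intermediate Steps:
C(B) = B - (-3 + B)/(2*B) (C(B) = B - (B - 3)/(B + B) = B - (-3 + B)/(2*B))
sqrt(C(26) + 2370) = sqrt((-1/2 + 26 + (3/2)/26) + 2370) = sqrt((-1/2 + 26 + (3/2)*(1/26)) + 2370) = sqrt((-1/2 + 26 + 3/52) + 2370) = sqrt(1329/52 + 2370) = sqrt(124569/52) = 3*sqrt(179933)/26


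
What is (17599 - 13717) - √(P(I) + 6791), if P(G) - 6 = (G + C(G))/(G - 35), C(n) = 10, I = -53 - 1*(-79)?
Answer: 3882 - √6793 ≈ 3799.6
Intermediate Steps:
I = 26 (I = -53 + 79 = 26)
P(G) = 6 + (10 + G)/(-35 + G) (P(G) = 6 + (G + 10)/(G - 35) = 6 + (10 + G)/(-35 + G))
(17599 - 13717) - √(P(I) + 6791) = (17599 - 13717) - √((-200 + 7*26)/(-35 + 26) + 6791) = 3882 - √((-200 + 182)/(-9) + 6791) = 3882 - √(-⅑*(-18) + 6791) = 3882 - √(2 + 6791) = 3882 - √6793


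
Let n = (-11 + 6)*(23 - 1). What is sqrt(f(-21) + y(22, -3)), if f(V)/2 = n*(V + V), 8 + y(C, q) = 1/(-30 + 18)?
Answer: sqrt(332349)/6 ≈ 96.083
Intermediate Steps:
y(C, q) = -97/12 (y(C, q) = -8 + 1/(-30 + 18) = -8 + 1/(-12) = -8 - 1/12 = -97/12)
n = -110 (n = -5*22 = -110)
f(V) = -440*V (f(V) = 2*(-110*(V + V)) = 2*(-220*V) = -440*V)
sqrt(f(-21) + y(22, -3)) = sqrt(-440*(-21) - 97/12) = sqrt(9240 - 97/12) = sqrt(110783/12) = sqrt(332349)/6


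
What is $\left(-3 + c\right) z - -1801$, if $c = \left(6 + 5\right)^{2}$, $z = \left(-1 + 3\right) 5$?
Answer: $2981$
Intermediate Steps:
$z = 10$ ($z = 2 \cdot 5 = 10$)
$c = 121$ ($c = 11^{2} = 121$)
$\left(-3 + c\right) z - -1801 = \left(-3 + 121\right) 10 - -1801 = 118 \cdot 10 + 1801 = 1180 + 1801 = 2981$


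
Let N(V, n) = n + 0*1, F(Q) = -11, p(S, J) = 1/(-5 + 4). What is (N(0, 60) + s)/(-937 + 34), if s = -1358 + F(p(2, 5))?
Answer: 187/129 ≈ 1.4496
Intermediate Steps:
p(S, J) = -1 (p(S, J) = 1/(-1) = -1)
s = -1369 (s = -1358 - 11 = -1369)
N(V, n) = n (N(V, n) = n + 0 = n)
(N(0, 60) + s)/(-937 + 34) = (60 - 1369)/(-937 + 34) = -1309/(-903) = -1309*(-1/903) = 187/129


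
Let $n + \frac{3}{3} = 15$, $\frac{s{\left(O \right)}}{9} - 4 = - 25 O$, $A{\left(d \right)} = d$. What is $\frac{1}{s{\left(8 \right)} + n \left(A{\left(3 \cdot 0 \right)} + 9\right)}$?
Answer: $- \frac{1}{1638} \approx -0.0006105$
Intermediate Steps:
$s{\left(O \right)} = 36 - 225 O$ ($s{\left(O \right)} = 36 + 9 \left(- 25 O\right) = 36 - 225 O$)
$n = 14$ ($n = -1 + 15 = 14$)
$\frac{1}{s{\left(8 \right)} + n \left(A{\left(3 \cdot 0 \right)} + 9\right)} = \frac{1}{\left(36 - 1800\right) + 14 \left(3 \cdot 0 + 9\right)} = \frac{1}{\left(36 - 1800\right) + 14 \left(0 + 9\right)} = \frac{1}{-1764 + 14 \cdot 9} = \frac{1}{-1764 + 126} = \frac{1}{-1638} = - \frac{1}{1638}$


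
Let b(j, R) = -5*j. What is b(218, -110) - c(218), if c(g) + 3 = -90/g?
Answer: -118438/109 ≈ -1086.6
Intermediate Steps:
c(g) = -3 - 90/g
b(218, -110) - c(218) = -5*218 - (-3 - 90/218) = -1090 - (-3 - 90*1/218) = -1090 - (-3 - 45/109) = -1090 - 1*(-372/109) = -1090 + 372/109 = -118438/109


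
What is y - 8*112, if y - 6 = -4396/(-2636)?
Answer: -585411/659 ≈ -888.33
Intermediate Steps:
y = 5053/659 (y = 6 - 4396/(-2636) = 6 - 4396*(-1/2636) = 6 + 1099/659 = 5053/659 ≈ 7.6677)
y - 8*112 = 5053/659 - 8*112 = 5053/659 - 1*896 = 5053/659 - 896 = -585411/659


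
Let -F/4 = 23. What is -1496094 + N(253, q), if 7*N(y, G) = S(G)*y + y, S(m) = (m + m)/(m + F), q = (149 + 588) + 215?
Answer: -2251446647/1505 ≈ -1.4960e+6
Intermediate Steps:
F = -92 (F = -4*23 = -92)
q = 952 (q = 737 + 215 = 952)
S(m) = 2*m/(-92 + m) (S(m) = (m + m)/(m - 92) = (2*m)/(-92 + m) = 2*m/(-92 + m))
N(y, G) = y/7 + 2*G*y/(7*(-92 + G)) (N(y, G) = ((2*G/(-92 + G))*y + y)/7 = (2*G*y/(-92 + G) + y)/7 = (y + 2*G*y/(-92 + G))/7 = y/7 + 2*G*y/(7*(-92 + G)))
-1496094 + N(253, q) = -1496094 + (⅐)*253*(-92 + 3*952)/(-92 + 952) = -1496094 + (⅐)*253*(-92 + 2856)/860 = -1496094 + (⅐)*253*(1/860)*2764 = -1496094 + 174823/1505 = -2251446647/1505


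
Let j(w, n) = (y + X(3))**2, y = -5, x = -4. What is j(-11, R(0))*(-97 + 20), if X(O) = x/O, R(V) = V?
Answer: -27797/9 ≈ -3088.6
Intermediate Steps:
X(O) = -4/O
j(w, n) = 361/9 (j(w, n) = (-5 - 4/3)**2 = (-19/3)**2 = 361/9)
j(-11, R(0))*(-97 + 20) = 361*(-97 + 20)/9 = (361/9)*(-77) = -27797/9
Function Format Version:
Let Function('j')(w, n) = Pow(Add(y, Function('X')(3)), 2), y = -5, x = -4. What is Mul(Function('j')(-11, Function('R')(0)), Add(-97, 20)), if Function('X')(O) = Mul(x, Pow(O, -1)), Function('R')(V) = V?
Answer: Rational(-27797, 9) ≈ -3088.6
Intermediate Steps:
Function('X')(O) = Mul(-4, Pow(O, -1))
Function('j')(w, n) = Rational(361, 9) (Function('j')(w, n) = Pow(Add(-5, Mul(-4, Pow(3, -1))), 2) = Pow(Add(-5, Mul(-4, Rational(1, 3))), 2) = Pow(Add(-5, Rational(-4, 3)), 2) = Pow(Rational(-19, 3), 2) = Rational(361, 9))
Mul(Function('j')(-11, Function('R')(0)), Add(-97, 20)) = Mul(Rational(361, 9), Add(-97, 20)) = Mul(Rational(361, 9), -77) = Rational(-27797, 9)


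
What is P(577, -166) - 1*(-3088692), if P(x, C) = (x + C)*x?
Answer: 3325839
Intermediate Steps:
P(x, C) = x*(C + x) (P(x, C) = (C + x)*x = x*(C + x))
P(577, -166) - 1*(-3088692) = 577*(-166 + 577) - 1*(-3088692) = 577*411 + 3088692 = 237147 + 3088692 = 3325839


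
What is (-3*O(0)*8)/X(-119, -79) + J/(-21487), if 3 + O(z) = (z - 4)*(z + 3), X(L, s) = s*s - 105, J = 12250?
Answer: -8428835/16480529 ≈ -0.51144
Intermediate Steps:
X(L, s) = -105 + s² (X(L, s) = s² - 105 = -105 + s²)
O(z) = -3 + (-4 + z)*(3 + z) (O(z) = -3 + (z - 4)*(z + 3) = -3 + (-4 + z)*(3 + z))
(-3*O(0)*8)/X(-119, -79) + J/(-21487) = (-3*(-15 + 0² - 1*0)*8)/(-105 + (-79)²) + 12250/(-21487) = (-3*(-15 + 0 + 0)*8)/(-105 + 6241) + 12250*(-1/21487) = (-3*(-15)*8)/6136 - 12250/21487 = (45*8)*(1/6136) - 12250/21487 = 360*(1/6136) - 12250/21487 = 45/767 - 12250/21487 = -8428835/16480529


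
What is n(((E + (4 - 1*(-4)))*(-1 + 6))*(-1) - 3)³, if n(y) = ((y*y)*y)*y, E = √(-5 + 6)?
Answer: 149587343098087735296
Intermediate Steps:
E = 1 (E = √1 = 1)
n(y) = y⁴ (n(y) = (y²*y)*y = y³*y = y⁴)
n(((E + (4 - 1*(-4)))*(-1 + 6))*(-1) - 3)³ = ((((1 + (4 - 1*(-4)))*(-1 + 6))*(-1) - 3)⁴)³ = ((((1 + (4 + 4))*5)*(-1) - 3)⁴)³ = ((((1 + 8)*5)*(-1) - 3)⁴)³ = (((9*5)*(-1) - 3)⁴)³ = ((45*(-1) - 3)⁴)³ = ((-45 - 3)⁴)³ = ((-48)⁴)³ = 5308416³ = 149587343098087735296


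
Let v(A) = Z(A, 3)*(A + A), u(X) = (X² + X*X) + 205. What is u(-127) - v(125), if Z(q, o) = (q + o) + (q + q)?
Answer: -62037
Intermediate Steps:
Z(q, o) = o + 3*q (Z(q, o) = (o + q) + 2*q = o + 3*q)
u(X) = 205 + 2*X² (u(X) = (X² + X²) + 205 = 2*X² + 205 = 205 + 2*X²)
v(A) = 2*A*(3 + 3*A) (v(A) = (3 + 3*A)*(A + A) = (3 + 3*A)*(2*A) = 2*A*(3 + 3*A))
u(-127) - v(125) = (205 + 2*(-127)²) - 6*125*(1 + 125) = (205 + 2*16129) - 6*125*126 = (205 + 32258) - 1*94500 = 32463 - 94500 = -62037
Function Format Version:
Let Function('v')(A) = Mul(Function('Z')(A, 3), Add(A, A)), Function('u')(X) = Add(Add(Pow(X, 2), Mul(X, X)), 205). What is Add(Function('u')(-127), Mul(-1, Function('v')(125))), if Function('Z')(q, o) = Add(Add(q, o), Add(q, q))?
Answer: -62037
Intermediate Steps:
Function('Z')(q, o) = Add(o, Mul(3, q)) (Function('Z')(q, o) = Add(Add(o, q), Mul(2, q)) = Add(o, Mul(3, q)))
Function('u')(X) = Add(205, Mul(2, Pow(X, 2))) (Function('u')(X) = Add(Add(Pow(X, 2), Pow(X, 2)), 205) = Add(Mul(2, Pow(X, 2)), 205) = Add(205, Mul(2, Pow(X, 2))))
Function('v')(A) = Mul(2, A, Add(3, Mul(3, A))) (Function('v')(A) = Mul(Add(3, Mul(3, A)), Add(A, A)) = Mul(Add(3, Mul(3, A)), Mul(2, A)) = Mul(2, A, Add(3, Mul(3, A))))
Add(Function('u')(-127), Mul(-1, Function('v')(125))) = Add(Add(205, Mul(2, Pow(-127, 2))), Mul(-1, Mul(6, 125, Add(1, 125)))) = Add(Add(205, Mul(2, 16129)), Mul(-1, Mul(6, 125, 126))) = Add(Add(205, 32258), Mul(-1, 94500)) = Add(32463, -94500) = -62037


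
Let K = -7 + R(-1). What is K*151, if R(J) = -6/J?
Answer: -151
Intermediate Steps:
R(J) = -6/J
K = -1 (K = -7 - 6/(-1) = -7 - 6*(-1) = -7 + 6 = -1)
K*151 = -1*151 = -151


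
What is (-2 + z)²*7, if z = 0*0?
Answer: 28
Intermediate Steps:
z = 0
(-2 + z)²*7 = (-2 + 0)²*7 = (-2)²*7 = 4*7 = 28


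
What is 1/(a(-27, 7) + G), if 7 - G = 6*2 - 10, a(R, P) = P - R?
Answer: 1/39 ≈ 0.025641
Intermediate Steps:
G = 5 (G = 7 - (6*2 - 10) = 7 - (12 - 10) = 7 - 1*2 = 7 - 2 = 5)
1/(a(-27, 7) + G) = 1/((7 - 1*(-27)) + 5) = 1/((7 + 27) + 5) = 1/(34 + 5) = 1/39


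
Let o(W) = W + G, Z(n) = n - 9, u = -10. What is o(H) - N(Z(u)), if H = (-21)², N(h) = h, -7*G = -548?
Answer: 3768/7 ≈ 538.29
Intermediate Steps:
Z(n) = -9 + n
G = 548/7 (G = -⅐*(-548) = 548/7 ≈ 78.286)
H = 441
o(W) = 548/7 + W (o(W) = W + 548/7 = 548/7 + W)
o(H) - N(Z(u)) = (548/7 + 441) - (-9 - 10) = 3635/7 - 1*(-19) = 3635/7 + 19 = 3768/7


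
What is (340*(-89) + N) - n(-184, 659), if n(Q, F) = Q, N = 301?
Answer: -29775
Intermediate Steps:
(340*(-89) + N) - n(-184, 659) = (340*(-89) + 301) - 1*(-184) = (-30260 + 301) + 184 = -29959 + 184 = -29775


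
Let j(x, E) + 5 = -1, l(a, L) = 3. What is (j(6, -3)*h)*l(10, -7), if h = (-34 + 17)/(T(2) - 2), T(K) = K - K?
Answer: -153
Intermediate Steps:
T(K) = 0
h = 17/2 (h = (-34 + 17)/(0 - 2) = -17/(-2) = -17*(-1/2) = 17/2 ≈ 8.5000)
j(x, E) = -6 (j(x, E) = -5 - 1 = -6)
(j(6, -3)*h)*l(10, -7) = -6*17/2*3 = -51*3 = -153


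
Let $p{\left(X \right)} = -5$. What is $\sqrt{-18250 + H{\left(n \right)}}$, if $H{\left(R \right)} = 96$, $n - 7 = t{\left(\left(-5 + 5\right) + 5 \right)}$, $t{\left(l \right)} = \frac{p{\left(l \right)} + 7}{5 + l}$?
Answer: $i \sqrt{18154} \approx 134.74 i$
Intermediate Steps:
$t{\left(l \right)} = \frac{2}{5 + l}$ ($t{\left(l \right)} = \frac{-5 + 7}{5 + l} = \frac{2}{5 + l}$)
$n = \frac{36}{5}$ ($n = 7 + \frac{2}{5 + \left(\left(-5 + 5\right) + 5\right)} = 7 + \frac{2}{5 + \left(0 + 5\right)} = 7 + \frac{2}{5 + 5} = 7 + \frac{2}{10} = 7 + 2 \cdot \frac{1}{10} = 7 + \frac{1}{5} = \frac{36}{5} \approx 7.2$)
$\sqrt{-18250 + H{\left(n \right)}} = \sqrt{-18250 + 96} = \sqrt{-18154} = i \sqrt{18154}$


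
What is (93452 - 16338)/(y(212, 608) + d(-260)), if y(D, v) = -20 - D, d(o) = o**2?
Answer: 38557/33684 ≈ 1.1447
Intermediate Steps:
(93452 - 16338)/(y(212, 608) + d(-260)) = (93452 - 16338)/((-20 - 1*212) + (-260)**2) = 77114/((-20 - 212) + 67600) = 77114/(-232 + 67600) = 77114/67368 = 77114*(1/67368) = 38557/33684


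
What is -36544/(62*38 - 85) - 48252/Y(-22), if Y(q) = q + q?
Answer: 26993089/24981 ≈ 1080.5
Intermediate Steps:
Y(q) = 2*q
-36544/(62*38 - 85) - 48252/Y(-22) = -36544/(62*38 - 85) - 48252/(2*(-22)) = -36544/(2356 - 85) - 48252/(-44) = -36544/2271 - 48252*(-1/44) = -36544*1/2271 + 12063/11 = -36544/2271 + 12063/11 = 26993089/24981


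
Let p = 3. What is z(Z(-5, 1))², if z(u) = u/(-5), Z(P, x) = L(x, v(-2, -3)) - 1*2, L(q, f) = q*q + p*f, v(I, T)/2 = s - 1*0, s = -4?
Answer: 25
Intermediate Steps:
v(I, T) = -8 (v(I, T) = 2*(-4 - 1*0) = 2*(-4 + 0) = 2*(-4) = -8)
L(q, f) = q² + 3*f (L(q, f) = q*q + 3*f = q² + 3*f)
Z(P, x) = -26 + x² (Z(P, x) = (x² + 3*(-8)) - 1*2 = (x² - 24) - 2 = (-24 + x²) - 2 = -26 + x²)
z(u) = -u/5 (z(u) = u*(-⅕) = -u/5)
z(Z(-5, 1))² = (-(-26 + 1²)/5)² = (-(-26 + 1)/5)² = (-⅕*(-25))² = 5² = 25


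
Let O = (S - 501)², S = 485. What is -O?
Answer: -256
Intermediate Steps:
O = 256 (O = (485 - 501)² = (-16)² = 256)
-O = -1*256 = -256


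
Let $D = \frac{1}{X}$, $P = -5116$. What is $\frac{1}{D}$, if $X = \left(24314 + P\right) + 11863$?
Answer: $31061$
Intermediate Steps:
$X = 31061$ ($X = \left(24314 - 5116\right) + 11863 = 19198 + 11863 = 31061$)
$D = \frac{1}{31061} \approx 3.2195 \cdot 10^{-5}$
$\frac{1}{D} = \frac{1}{\frac{1}{31061}} = 31061$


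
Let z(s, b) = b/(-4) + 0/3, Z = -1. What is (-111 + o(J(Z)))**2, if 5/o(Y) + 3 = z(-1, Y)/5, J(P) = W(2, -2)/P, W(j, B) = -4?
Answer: 3243601/256 ≈ 12670.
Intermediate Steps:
J(P) = -4/P
z(s, b) = -b/4 (z(s, b) = b*(-1/4) + 0*(1/3) = -b/4 + 0 = -b/4)
o(Y) = 5/(-3 - Y/20) (o(Y) = 5/(-3 - Y/4/5) = 5/(-3 - Y/4*(1/5)) = 5/(-3 - Y/20))
(-111 + o(J(Z)))**2 = (-111 - 100/(60 - 4/(-1)))**2 = (-111 - 100/(60 - 4*(-1)))**2 = (-111 - 100/(60 + 4))**2 = (-111 - 100/64)**2 = (-111 - 100*1/64)**2 = (-111 - 25/16)**2 = (-1801/16)**2 = 3243601/256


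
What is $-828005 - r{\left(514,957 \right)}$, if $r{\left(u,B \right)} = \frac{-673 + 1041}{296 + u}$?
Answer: $- \frac{335342209}{405} \approx -8.2801 \cdot 10^{5}$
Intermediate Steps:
$r{\left(u,B \right)} = \frac{368}{296 + u}$
$-828005 - r{\left(514,957 \right)} = -828005 - \frac{368}{296 + 514} = -828005 - \frac{368}{810} = -828005 - 368 \cdot \frac{1}{810} = -828005 - \frac{184}{405} = - \frac{335342209}{405}$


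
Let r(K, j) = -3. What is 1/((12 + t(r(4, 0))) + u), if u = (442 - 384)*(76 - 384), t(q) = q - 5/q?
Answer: -3/53560 ≈ -5.6012e-5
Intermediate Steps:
u = -17864 (u = 58*(-308) = -17864)
1/((12 + t(r(4, 0))) + u) = 1/((12 + (-3 - 5/(-3))) - 17864) = 1/((12 + (-3 - 5*(-⅓))) - 17864) = 1/((12 + (-3 + 5/3)) - 17864) = 1/((12 - 4/3) - 17864) = 1/(32/3 - 17864) = 1/(-53560/3) = -3/53560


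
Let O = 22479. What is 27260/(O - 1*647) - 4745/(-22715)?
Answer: 36140187/24795694 ≈ 1.4575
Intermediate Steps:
27260/(O - 1*647) - 4745/(-22715) = 27260/(22479 - 1*647) - 4745/(-22715) = 27260/(22479 - 647) - 4745*(-1/22715) = 27260/21832 + 949/4543 = 27260*(1/21832) + 949/4543 = 6815/5458 + 949/4543 = 36140187/24795694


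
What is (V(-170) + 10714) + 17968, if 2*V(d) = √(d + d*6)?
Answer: 28682 + I*√1190/2 ≈ 28682.0 + 17.248*I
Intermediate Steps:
V(d) = √7*√d/2 (V(d) = √(d + d*6)/2 = √(d + 6*d)/2 = √(7*d)/2 = (√7*√d)/2 = √7*√d/2)
(V(-170) + 10714) + 17968 = (√7*√(-170)/2 + 10714) + 17968 = (√7*(I*√170)/2 + 10714) + 17968 = (I*√1190/2 + 10714) + 17968 = (10714 + I*√1190/2) + 17968 = 28682 + I*√1190/2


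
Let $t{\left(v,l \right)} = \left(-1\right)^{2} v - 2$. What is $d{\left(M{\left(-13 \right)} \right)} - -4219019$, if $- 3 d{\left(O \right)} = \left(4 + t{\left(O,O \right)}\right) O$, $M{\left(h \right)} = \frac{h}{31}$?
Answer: $\frac{12163432414}{2883} \approx 4.219 \cdot 10^{6}$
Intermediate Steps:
$t{\left(v,l \right)} = -2 + v$ ($t{\left(v,l \right)} = 1 v - 2 = v - 2 = -2 + v$)
$M{\left(h \right)} = \frac{h}{31}$ ($M{\left(h \right)} = h \frac{1}{31} = \frac{h}{31}$)
$d{\left(O \right)} = - \frac{O \left(2 + O\right)}{3}$ ($d{\left(O \right)} = - \frac{\left(4 + \left(-2 + O\right)\right) O}{3} = - \frac{\left(2 + O\right) O}{3} = - \frac{O \left(2 + O\right)}{3}$)
$d{\left(M{\left(-13 \right)} \right)} - -4219019 = - \frac{\frac{1}{31} \left(-13\right) \left(2 + \frac{1}{31} \left(-13\right)\right)}{3} - -4219019 = \left(- \frac{1}{3}\right) \left(- \frac{13}{31}\right) \left(2 - \frac{13}{31}\right) + 4219019 = \left(- \frac{1}{3}\right) \left(- \frac{13}{31}\right) \frac{49}{31} + 4219019 = \frac{637}{2883} + 4219019 = \frac{12163432414}{2883}$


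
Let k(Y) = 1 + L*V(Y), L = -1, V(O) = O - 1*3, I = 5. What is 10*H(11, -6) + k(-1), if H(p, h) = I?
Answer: 55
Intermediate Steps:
V(O) = -3 + O (V(O) = O - 3 = -3 + O)
H(p, h) = 5
k(Y) = 4 - Y (k(Y) = 1 - (-3 + Y) = 1 + (3 - Y) = 4 - Y)
10*H(11, -6) + k(-1) = 10*5 + (4 - 1*(-1)) = 50 + (4 + 1) = 50 + 5 = 55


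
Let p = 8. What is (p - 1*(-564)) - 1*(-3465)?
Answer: 4037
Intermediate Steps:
(p - 1*(-564)) - 1*(-3465) = (8 - 1*(-564)) - 1*(-3465) = (8 + 564) + 3465 = 572 + 3465 = 4037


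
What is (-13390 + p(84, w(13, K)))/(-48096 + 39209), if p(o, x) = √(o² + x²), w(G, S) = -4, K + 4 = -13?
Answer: 13390/8887 - 4*√442/8887 ≈ 1.4972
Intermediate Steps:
K = -17 (K = -4 - 13 = -17)
(-13390 + p(84, w(13, K)))/(-48096 + 39209) = (-13390 + √(84² + (-4)²))/(-48096 + 39209) = (-13390 + √(7056 + 16))/(-8887) = (-13390 + √7072)*(-1/8887) = (-13390 + 4*√442)*(-1/8887) = 13390/8887 - 4*√442/8887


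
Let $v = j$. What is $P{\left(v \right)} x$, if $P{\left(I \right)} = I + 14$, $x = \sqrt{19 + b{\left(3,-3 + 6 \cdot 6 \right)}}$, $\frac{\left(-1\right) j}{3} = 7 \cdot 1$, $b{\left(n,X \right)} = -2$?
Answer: $- 7 \sqrt{17} \approx -28.862$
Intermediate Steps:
$j = -21$ ($j = - 3 \cdot 7 \cdot 1 = \left(-3\right) 7 = -21$)
$x = \sqrt{17}$ ($x = \sqrt{19 - 2} = \sqrt{17} \approx 4.1231$)
$v = -21$
$P{\left(I \right)} = 14 + I$
$P{\left(v \right)} x = \left(14 - 21\right) \sqrt{17} = - 7 \sqrt{17}$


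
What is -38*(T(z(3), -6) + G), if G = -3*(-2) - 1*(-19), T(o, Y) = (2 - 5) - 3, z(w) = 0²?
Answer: -722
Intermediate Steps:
z(w) = 0
T(o, Y) = -6 (T(o, Y) = -3 - 3 = -6)
G = 25 (G = 6 + 19 = 25)
-38*(T(z(3), -6) + G) = -38*(-6 + 25) = -38*19 = -722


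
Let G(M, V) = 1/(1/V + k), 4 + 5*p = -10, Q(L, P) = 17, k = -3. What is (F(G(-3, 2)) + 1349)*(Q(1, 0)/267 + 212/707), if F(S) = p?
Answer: 461901413/943845 ≈ 489.38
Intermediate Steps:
p = -14/5 (p = -⅘ + (⅕)*(-10) = -⅘ - 2 = -14/5 ≈ -2.8000)
G(M, V) = 1/(-3 + 1/V) (G(M, V) = 1/(1/V - 3) = 1/(-3 + 1/V))
F(S) = -14/5
(F(G(-3, 2)) + 1349)*(Q(1, 0)/267 + 212/707) = (-14/5 + 1349)*(17/267 + 212/707) = 6731*(17*(1/267) + 212*(1/707))/5 = 6731*(17/267 + 212/707)/5 = (6731/5)*(68623/188769) = 461901413/943845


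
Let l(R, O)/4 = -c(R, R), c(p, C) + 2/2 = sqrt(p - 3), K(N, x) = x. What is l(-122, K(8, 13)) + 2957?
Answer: 2961 - 20*I*sqrt(5) ≈ 2961.0 - 44.721*I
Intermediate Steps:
c(p, C) = -1 + sqrt(-3 + p) (c(p, C) = -1 + sqrt(p - 3) = -1 + sqrt(-3 + p))
l(R, O) = 4 - 4*sqrt(-3 + R) (l(R, O) = 4*(-(-1 + sqrt(-3 + R))) = 4*(1 - sqrt(-3 + R)) = 4 - 4*sqrt(-3 + R))
l(-122, K(8, 13)) + 2957 = (4 - 4*sqrt(-3 - 122)) + 2957 = (4 - 20*I*sqrt(5)) + 2957 = 2961 - 20*I*sqrt(5)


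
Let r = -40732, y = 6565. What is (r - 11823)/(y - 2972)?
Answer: -52555/3593 ≈ -14.627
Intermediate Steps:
(r - 11823)/(y - 2972) = (-40732 - 11823)/(6565 - 2972) = -52555/3593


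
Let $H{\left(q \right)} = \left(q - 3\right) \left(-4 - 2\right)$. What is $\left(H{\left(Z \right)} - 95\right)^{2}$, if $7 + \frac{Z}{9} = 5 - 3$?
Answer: $37249$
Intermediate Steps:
$Z = -45$ ($Z = -63 + 9 \left(5 - 3\right) = -63 + 9 \cdot 2 = -63 + 18 = -45$)
$H{\left(q \right)} = 18 - 6 q$ ($H{\left(q \right)} = \left(-3 + q\right) \left(-6\right) = 18 - 6 q$)
$\left(H{\left(Z \right)} - 95\right)^{2} = \left(\left(18 - -270\right) - 95\right)^{2} = \left(\left(18 + 270\right) - 95\right)^{2} = \left(288 - 95\right)^{2} = 193^{2} = 37249$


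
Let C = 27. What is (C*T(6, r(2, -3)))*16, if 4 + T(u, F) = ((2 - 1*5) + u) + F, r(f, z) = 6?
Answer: 2160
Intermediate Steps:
T(u, F) = -7 + F + u (T(u, F) = -4 + (((2 - 1*5) + u) + F) = -4 + (((2 - 5) + u) + F) = -4 + ((-3 + u) + F) = -4 + (-3 + F + u) = -7 + F + u)
(C*T(6, r(2, -3)))*16 = (27*(-7 + 6 + 6))*16 = (27*5)*16 = 135*16 = 2160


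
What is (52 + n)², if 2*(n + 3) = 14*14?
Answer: 21609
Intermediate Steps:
n = 95 (n = -3 + (14*14)/2 = -3 + (½)*196 = -3 + 98 = 95)
(52 + n)² = (52 + 95)² = 147² = 21609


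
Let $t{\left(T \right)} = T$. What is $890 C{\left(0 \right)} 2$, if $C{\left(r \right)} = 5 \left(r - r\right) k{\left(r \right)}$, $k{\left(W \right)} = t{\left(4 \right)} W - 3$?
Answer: $0$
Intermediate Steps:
$k{\left(W \right)} = -3 + 4 W$ ($k{\left(W \right)} = 4 W - 3 = -3 + 4 W$)
$C{\left(r \right)} = 0$ ($C{\left(r \right)} = 5 \left(r - r\right) \left(-3 + 4 r\right) = 5 \cdot 0 \left(-3 + 4 r\right) = 0 \left(-3 + 4 r\right) = 0$)
$890 C{\left(0 \right)} 2 = 890 \cdot 0 \cdot 2 = 890 \cdot 0 = 0$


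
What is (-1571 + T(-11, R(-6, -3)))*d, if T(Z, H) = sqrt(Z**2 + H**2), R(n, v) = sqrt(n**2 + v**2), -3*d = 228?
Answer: 119396 - 76*sqrt(166) ≈ 1.1842e+5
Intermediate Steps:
d = -76 (d = -1/3*228 = -76)
T(Z, H) = sqrt(H**2 + Z**2)
(-1571 + T(-11, R(-6, -3)))*d = (-1571 + sqrt((sqrt((-6)**2 + (-3)**2))**2 + (-11)**2))*(-76) = (-1571 + sqrt((sqrt(36 + 9))**2 + 121))*(-76) = (-1571 + sqrt((sqrt(45))**2 + 121))*(-76) = (-1571 + sqrt((3*sqrt(5))**2 + 121))*(-76) = (-1571 + sqrt(45 + 121))*(-76) = (-1571 + sqrt(166))*(-76) = 119396 - 76*sqrt(166)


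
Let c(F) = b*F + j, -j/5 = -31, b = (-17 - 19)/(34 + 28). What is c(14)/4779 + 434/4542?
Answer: 14162732/112148793 ≈ 0.12629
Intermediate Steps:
b = -18/31 (b = -36/62 = -36*1/62 = -18/31 ≈ -0.58065)
j = 155 (j = -5*(-31) = 155)
c(F) = 155 - 18*F/31 (c(F) = -18*F/31 + 155 = 155 - 18*F/31)
c(14)/4779 + 434/4542 = (155 - 18/31*14)/4779 + 434/4542 = (155 - 252/31)*(1/4779) + 434*(1/4542) = (4553/31)*(1/4779) + 217/2271 = 4553/148149 + 217/2271 = 14162732/112148793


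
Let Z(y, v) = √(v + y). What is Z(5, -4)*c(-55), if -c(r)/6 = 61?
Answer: -366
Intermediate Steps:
c(r) = -366 (c(r) = -6*61 = -366)
Z(5, -4)*c(-55) = √(-4 + 5)*(-366) = √1*(-366) = 1*(-366) = -366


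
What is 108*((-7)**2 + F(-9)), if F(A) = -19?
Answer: 3240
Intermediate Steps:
108*((-7)**2 + F(-9)) = 108*((-7)**2 - 19) = 108*(49 - 19) = 108*30 = 3240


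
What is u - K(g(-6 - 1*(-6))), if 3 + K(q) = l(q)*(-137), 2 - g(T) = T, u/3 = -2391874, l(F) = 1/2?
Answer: -14351101/2 ≈ -7.1756e+6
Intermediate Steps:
l(F) = 1/2 (l(F) = 1*(1/2) = 1/2)
u = -7175622 (u = 3*(-2391874) = -7175622)
g(T) = 2 - T
K(q) = -143/2 (K(q) = -3 + (1/2)*(-137) = -3 - 137/2 = -143/2)
u - K(g(-6 - 1*(-6))) = -7175622 - 1*(-143/2) = -7175622 + 143/2 = -14351101/2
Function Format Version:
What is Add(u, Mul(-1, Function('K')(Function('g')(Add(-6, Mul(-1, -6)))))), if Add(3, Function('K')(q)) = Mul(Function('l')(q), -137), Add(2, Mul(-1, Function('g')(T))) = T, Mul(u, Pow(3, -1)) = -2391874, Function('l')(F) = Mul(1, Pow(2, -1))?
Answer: Rational(-14351101, 2) ≈ -7.1756e+6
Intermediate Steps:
Function('l')(F) = Rational(1, 2) (Function('l')(F) = Mul(1, Rational(1, 2)) = Rational(1, 2))
u = -7175622 (u = Mul(3, -2391874) = -7175622)
Function('g')(T) = Add(2, Mul(-1, T))
Function('K')(q) = Rational(-143, 2) (Function('K')(q) = Add(-3, Mul(Rational(1, 2), -137)) = Add(-3, Rational(-137, 2)) = Rational(-143, 2))
Add(u, Mul(-1, Function('K')(Function('g')(Add(-6, Mul(-1, -6)))))) = Add(-7175622, Mul(-1, Rational(-143, 2))) = Add(-7175622, Rational(143, 2)) = Rational(-14351101, 2)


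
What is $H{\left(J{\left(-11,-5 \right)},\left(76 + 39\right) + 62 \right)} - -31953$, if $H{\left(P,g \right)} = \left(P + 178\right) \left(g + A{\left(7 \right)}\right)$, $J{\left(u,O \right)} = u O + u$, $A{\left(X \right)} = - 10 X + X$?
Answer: $57261$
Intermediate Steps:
$A{\left(X \right)} = - 9 X$
$J{\left(u,O \right)} = u + O u$ ($J{\left(u,O \right)} = O u + u = u + O u$)
$H{\left(P,g \right)} = \left(-63 + g\right) \left(178 + P\right)$ ($H{\left(P,g \right)} = \left(P + 178\right) \left(g - 63\right) = \left(178 + P\right) \left(g - 63\right) = \left(178 + P\right) \left(-63 + g\right) = \left(-63 + g\right) \left(178 + P\right)$)
$H{\left(J{\left(-11,-5 \right)},\left(76 + 39\right) + 62 \right)} - -31953 = \left(-11214 - 63 \left(- 11 \left(1 - 5\right)\right) + 178 \left(\left(76 + 39\right) + 62\right) + - 11 \left(1 - 5\right) \left(\left(76 + 39\right) + 62\right)\right) - -31953 = \left(-11214 - 63 \left(\left(-11\right) \left(-4\right)\right) + 178 \left(115 + 62\right) + \left(-11\right) \left(-4\right) \left(115 + 62\right)\right) + 31953 = \left(-11214 - 2772 + 178 \cdot 177 + 44 \cdot 177\right) + 31953 = \left(-11214 - 2772 + 31506 + 7788\right) + 31953 = 25308 + 31953 = 57261$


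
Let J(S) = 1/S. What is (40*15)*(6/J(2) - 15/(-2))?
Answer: 11700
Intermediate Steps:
J(S) = 1/S
(40*15)*(6/J(2) - 15/(-2)) = (40*15)*(6/(1/2) - 15/(-2)) = 600*(6/(1/2) - 15*(-1/2)) = 600*(6*2 + 15/2) = 600*(12 + 15/2) = 600*(39/2) = 11700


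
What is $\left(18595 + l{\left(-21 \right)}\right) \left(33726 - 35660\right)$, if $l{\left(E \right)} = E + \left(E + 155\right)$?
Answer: $-36181272$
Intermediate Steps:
$l{\left(E \right)} = 155 + 2 E$ ($l{\left(E \right)} = E + \left(155 + E\right) = 155 + 2 E$)
$\left(18595 + l{\left(-21 \right)}\right) \left(33726 - 35660\right) = \left(18595 + \left(155 + 2 \left(-21\right)\right)\right) \left(33726 - 35660\right) = \left(18595 + \left(155 - 42\right)\right) \left(-1934\right) = \left(18595 + 113\right) \left(-1934\right) = 18708 \left(-1934\right) = -36181272$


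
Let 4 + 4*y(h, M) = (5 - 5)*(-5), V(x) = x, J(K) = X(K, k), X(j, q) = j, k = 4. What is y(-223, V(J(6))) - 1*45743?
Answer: -45744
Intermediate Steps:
J(K) = K
y(h, M) = -1 (y(h, M) = -1 + ((5 - 5)*(-5))/4 = -1 + (0*(-5))/4 = -1 + (¼)*0 = -1 + 0 = -1)
y(-223, V(J(6))) - 1*45743 = -1 - 1*45743 = -1 - 45743 = -45744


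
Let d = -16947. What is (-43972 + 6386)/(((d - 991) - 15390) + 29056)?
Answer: 18793/2136 ≈ 8.7982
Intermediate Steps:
(-43972 + 6386)/(((d - 991) - 15390) + 29056) = (-43972 + 6386)/(((-16947 - 991) - 15390) + 29056) = -37586/((-17938 - 15390) + 29056) = -37586/(-33328 + 29056) = -37586/(-4272) = -37586*(-1/4272) = 18793/2136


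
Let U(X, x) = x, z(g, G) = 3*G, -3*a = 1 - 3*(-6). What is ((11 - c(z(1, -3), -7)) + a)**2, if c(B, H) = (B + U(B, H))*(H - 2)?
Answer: 174724/9 ≈ 19414.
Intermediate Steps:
a = -19/3 (a = -(1 - 3*(-6))/3 = -(1 + 18)/3 = -1/3*19 = -19/3 ≈ -6.3333)
c(B, H) = (-2 + H)*(B + H) (c(B, H) = (B + H)*(H - 2) = (B + H)*(-2 + H) = (-2 + H)*(B + H))
((11 - c(z(1, -3), -7)) + a)**2 = ((11 - ((-7)**2 - 6*(-3) - 2*(-7) + (3*(-3))*(-7))) - 19/3)**2 = ((11 - (49 - 2*(-9) + 14 - 9*(-7))) - 19/3)**2 = ((11 - (49 + 18 + 14 + 63)) - 19/3)**2 = ((11 - 1*144) - 19/3)**2 = ((11 - 144) - 19/3)**2 = (-133 - 19/3)**2 = (-418/3)**2 = 174724/9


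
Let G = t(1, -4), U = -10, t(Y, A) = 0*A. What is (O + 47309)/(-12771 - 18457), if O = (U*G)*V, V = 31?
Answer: -47309/31228 ≈ -1.5150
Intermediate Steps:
t(Y, A) = 0
G = 0
O = 0 (O = -10*0*31 = 0*31 = 0)
(O + 47309)/(-12771 - 18457) = (0 + 47309)/(-12771 - 18457) = 47309/(-31228) = 47309*(-1/31228) = -47309/31228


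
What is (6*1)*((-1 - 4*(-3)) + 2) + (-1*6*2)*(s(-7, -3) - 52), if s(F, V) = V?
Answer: 738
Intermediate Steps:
(6*1)*((-1 - 4*(-3)) + 2) + (-1*6*2)*(s(-7, -3) - 52) = (6*1)*((-1 - 4*(-3)) + 2) + (-1*6*2)*(-3 - 52) = 6*((-1 + 12) + 2) - 6*2*(-55) = 6*(11 + 2) - 12*(-55) = 6*13 + 660 = 78 + 660 = 738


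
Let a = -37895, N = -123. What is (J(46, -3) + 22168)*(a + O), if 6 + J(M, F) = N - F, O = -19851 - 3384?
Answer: -1347427460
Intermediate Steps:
O = -23235
J(M, F) = -129 - F (J(M, F) = -6 + (-123 - F) = -129 - F)
(J(46, -3) + 22168)*(a + O) = ((-129 - 1*(-3)) + 22168)*(-37895 - 23235) = ((-129 + 3) + 22168)*(-61130) = (-126 + 22168)*(-61130) = 22042*(-61130) = -1347427460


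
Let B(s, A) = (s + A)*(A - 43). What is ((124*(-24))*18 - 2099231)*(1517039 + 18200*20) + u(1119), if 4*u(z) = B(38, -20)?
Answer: -8098997756889/2 ≈ -4.0495e+12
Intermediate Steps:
B(s, A) = (-43 + A)*(A + s) (B(s, A) = (A + s)*(-43 + A) = (-43 + A)*(A + s))
u(z) = -567/2 (u(z) = ((-20)**2 - 43*(-20) - 43*38 - 20*38)/4 = (400 + 860 - 1634 - 760)/4 = (1/4)*(-1134) = -567/2)
((124*(-24))*18 - 2099231)*(1517039 + 18200*20) + u(1119) = ((124*(-24))*18 - 2099231)*(1517039 + 18200*20) - 567/2 = (-2976*18 - 2099231)*(1517039 + 364000) - 567/2 = (-53568 - 2099231)*1881039 - 567/2 = -2152799*1881039 - 567/2 = -4049498878161 - 567/2 = -8098997756889/2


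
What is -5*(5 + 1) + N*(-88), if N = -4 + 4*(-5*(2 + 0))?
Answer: 3842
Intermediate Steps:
N = -44 (N = -4 + 4*(-5*2) = -4 + 4*(-10) = -4 - 40 = -44)
-5*(5 + 1) + N*(-88) = -5*(5 + 1) - 44*(-88) = -5*6 + 3872 = -30 + 3872 = 3842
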